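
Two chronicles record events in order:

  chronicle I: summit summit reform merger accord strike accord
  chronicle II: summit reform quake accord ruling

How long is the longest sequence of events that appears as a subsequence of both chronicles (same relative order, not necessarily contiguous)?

Pick summit [2,1], then reform [3,2], then accord [5,4]; all 3 events appear in both, in order. The LCS DP gives dp[7][5] = 3, so this is optimal.

3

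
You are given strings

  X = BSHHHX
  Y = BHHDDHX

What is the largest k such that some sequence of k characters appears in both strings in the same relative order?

5

Let dp[i][j] be the LCS length of the first i characters of X and the first j characters of Y. dp[i][j] = dp[i-1][j-1]+1 when the i-th and j-th characters match, else max(dp[i-1][j], dp[i][j-1]).
    ·  B  H  H  D  D  H  X
 ·  0  0  0  0  0  0  0  0
 B  0  1  1  1  1  1  1  1
 S  0  1  1  1  1  1  1  1
 H  0  1  2  2  2  2  2  2
 H  0  1  2  3  3  3  3  3
 H  0  1  2  3  3  3  4  4
 X  0  1  2  3  3  3  4  5
dp[6][7] = 5. One LCS (by backtracking along matches): BHHHX.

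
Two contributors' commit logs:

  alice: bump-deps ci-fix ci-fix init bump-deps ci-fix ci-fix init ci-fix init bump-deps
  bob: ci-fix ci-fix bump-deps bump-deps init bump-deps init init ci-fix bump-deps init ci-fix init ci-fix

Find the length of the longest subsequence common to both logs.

Match ci-fix (alice #2, bob #1), ci-fix (alice #3, bob #2), init (alice #4, bob #5), bump-deps (alice #5, bob #6), ci-fix (alice #6, bob #9), ci-fix (alice #7, bob #12), init (alice #8, bob #13), ci-fix (alice #9, bob #14) — 8 commits in the same relative order in both. The LCS DP gives dp[11][14] = 8, so this is optimal.

8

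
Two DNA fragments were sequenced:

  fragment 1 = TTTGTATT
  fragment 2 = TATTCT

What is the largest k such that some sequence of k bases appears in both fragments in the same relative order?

4

Pick T (fragment 1 #1, fragment 2 #1), then T (fragment 1 #2, fragment 2 #3), then T (fragment 1 #3, fragment 2 #4), then T (fragment 1 #8, fragment 2 #6); all 4 bases appear in both, in order, and the DP table's final entry dp[8][6] is also 4, so no common subsequence is longer.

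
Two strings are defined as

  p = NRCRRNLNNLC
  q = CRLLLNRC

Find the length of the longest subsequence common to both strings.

5

One common subsequence of length 5: C (p #3, q #1) → R (p #4, q #2) → L (p #7, q #5) → N (p #8, q #6) → C (p #11, q #8), and the DP table's final entry dp[11][8] is also 5, so no common subsequence is longer.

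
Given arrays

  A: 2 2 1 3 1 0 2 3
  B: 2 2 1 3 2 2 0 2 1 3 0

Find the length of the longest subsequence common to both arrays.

7

Let dp[i][j] be the LCS length of the first i values of A and the first j values of B. dp[i][j] = dp[i-1][j-1]+1 when the i-th and j-th values match, else max(dp[i-1][j], dp[i][j-1]).
    ·  2  2  1  3  2  2  0  2  1  3  0
 ·  0  0  0  0  0  0  0  0  0  0  0  0
 2  0  1  1  1  1  1  1  1  1  1  1  1
 2  0  1  2  2  2  2  2  2  2  2  2  2
 1  0  1  2  3  3  3  3  3  3  3  3  3
 3  0  1  2  3  4  4  4  4  4  4  4  4
 1  0  1  2  3  4  4  4  4  4  5  5  5
 0  0  1  2  3  4  4  4  5  5  5  5  6
 2  0  1  2  3  4  5  5  5  6  6  6  6
 3  0  1  2  3  4  5  5  5  6  6  7  7
dp[8][11] = 7. One LCS (by backtracking along matches): 2, 2, 1, 3, 0, 2, 3.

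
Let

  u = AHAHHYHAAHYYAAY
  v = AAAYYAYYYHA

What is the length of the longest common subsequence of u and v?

One common subsequence of length 7: A at u[1]=v[2], then A at u[3]=v[3], then Y at u[6]=v[5], then A at u[8]=v[6], then Y at u[11]=v[8], then Y at u[12]=v[9], then A at u[14]=v[11], and the DP table's final entry dp[15][11] is also 7, so no common subsequence is longer.

7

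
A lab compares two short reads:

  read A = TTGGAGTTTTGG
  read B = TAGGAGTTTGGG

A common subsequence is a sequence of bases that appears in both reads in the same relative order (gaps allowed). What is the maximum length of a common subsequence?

Pick T at read A[1]=read B[1], then G at read A[3]=read B[3], then G at read A[4]=read B[4], then A at read A[5]=read B[5], then G at read A[6]=read B[6], then T at read A[7]=read B[7], then T at read A[8]=read B[8], then T at read A[9]=read B[9], then G at read A[11]=read B[11], then G at read A[12]=read B[12]; all 10 bases appear in both, in order, and the DP table's final entry dp[12][12] is also 10, so no common subsequence is longer.

10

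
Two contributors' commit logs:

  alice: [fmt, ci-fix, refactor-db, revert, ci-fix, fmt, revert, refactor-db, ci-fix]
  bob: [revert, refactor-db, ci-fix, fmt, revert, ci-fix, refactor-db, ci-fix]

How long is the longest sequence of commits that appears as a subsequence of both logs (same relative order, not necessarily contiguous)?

Pick refactor-db at alice[3]=bob[2] → ci-fix at alice[5]=bob[3] → fmt at alice[6]=bob[4] → revert at alice[7]=bob[5] → refactor-db at alice[8]=bob[7] → ci-fix at alice[9]=bob[8]; all 6 commits appear in both, in order. Since dp[9][8] = 6, nothing longer is possible.

6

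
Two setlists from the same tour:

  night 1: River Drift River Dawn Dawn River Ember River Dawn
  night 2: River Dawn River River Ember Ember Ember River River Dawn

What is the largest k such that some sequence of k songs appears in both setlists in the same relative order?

Taking River at night 1[1]=night 2[1] → River at night 1[3]=night 2[3] → River at night 1[6]=night 2[4] → Ember at night 1[7]=night 2[7] → River at night 1[8]=night 2[9] → Dawn at night 1[9]=night 2[10] gives a common subsequence of length 6. Since dp[9][10] = 6, nothing longer is possible.

6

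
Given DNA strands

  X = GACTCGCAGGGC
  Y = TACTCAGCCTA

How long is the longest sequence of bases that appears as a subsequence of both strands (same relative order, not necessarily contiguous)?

7

Let dp[i][j] be the LCS length of the first i bases of X and the first j bases of Y. dp[i][j] = dp[i-1][j-1]+1 when the i-th and j-th bases match, else max(dp[i-1][j], dp[i][j-1]).
    ·  T  A  C  T  C  A  G  C  C  T  A
 ·  0  0  0  0  0  0  0  0  0  0  0  0
 G  0  0  0  0  0  0  0  1  1  1  1  1
 A  0  0  1  1  1  1  1  1  1  1  1  2
 C  0  0  1  2  2  2  2  2  2  2  2  2
 T  0  1  1  2  3  3  3  3  3  3  3  3
 C  0  1  1  2  3  4  4  4  4  4  4  4
 G  0  1  1  2  3  4  4  5  5  5  5  5
 C  0  1  1  2  3  4  4  5  6  6  6  6
 A  0  1  2  2  3  4  5  5  6  6  6  7
 G  0  1  2  2  3  4  5  6  6  6  6  7
 G  0  1  2  2  3  4  5  6  6  6  6  7
 G  0  1  2  2  3  4  5  6  6  6  6  7
 C  0  1  2  3  3  4  5  6  7  7  7  7
dp[12][11] = 7. One LCS (by backtracking along matches): ACTCGCA.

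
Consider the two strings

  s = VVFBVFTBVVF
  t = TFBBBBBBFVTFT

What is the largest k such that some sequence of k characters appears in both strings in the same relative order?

5

Let dp[i][j] be the LCS length of the first i characters of s and the first j characters of t. dp[i][j] = dp[i-1][j-1]+1 when the i-th and j-th characters match, else max(dp[i-1][j], dp[i][j-1]).
    ·  T  F  B  B  B  B  B  B  F  V  T  F  T
 ·  0  0  0  0  0  0  0  0  0  0  0  0  0  0
 V  0  0  0  0  0  0  0  0  0  0  1  1  1  1
 V  0  0  0  0  0  0  0  0  0  0  1  1  1  1
 F  0  0  1  1  1  1  1  1  1  1  1  1  2  2
 B  0  0  1  2  2  2  2  2  2  2  2  2  2  2
 V  0  0  1  2  2  2  2  2  2  2  3  3  3  3
 F  0  0  1  2  2  2  2  2  2  3  3  3  4  4
 T  0  1  1  2  2  2  2  2  2  3  3  4  4  5
 B  0  1  1  2  3  3  3  3  3  3  3  4  4  5
 V  0  1  1  2  3  3  3  3  3  3  4  4  4  5
 V  0  1  1  2  3  3  3  3  3  3  4  4  4  5
 F  0  1  2  2  3  3  3  3  3  4  4  4  5  5
dp[11][13] = 5. One LCS (by backtracking along matches): FBVFT.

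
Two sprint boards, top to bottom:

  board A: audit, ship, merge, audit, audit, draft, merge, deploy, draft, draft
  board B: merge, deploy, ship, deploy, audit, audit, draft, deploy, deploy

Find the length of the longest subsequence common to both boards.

5

Pick ship (board A #2, board B #3) → audit (board A #4, board B #5) → audit (board A #5, board B #6) → draft (board A #6, board B #7) → deploy (board A #8, board B #9); all 5 tasks appear in both, in order, and the DP table's final entry dp[10][9] is also 5, so no common subsequence is longer.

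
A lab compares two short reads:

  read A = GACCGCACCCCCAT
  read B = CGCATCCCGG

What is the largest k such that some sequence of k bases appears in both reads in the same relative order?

Let dp[i][j] be the LCS length of the first i bases of read A and the first j bases of read B. dp[i][j] = dp[i-1][j-1]+1 when the i-th and j-th bases match, else max(dp[i-1][j], dp[i][j-1]).
    ·  C  G  C  A  T  C  C  C  G  G
 ·  0  0  0  0  0  0  0  0  0  0  0
 G  0  0  1  1  1  1  1  1  1  1  1
 A  0  0  1  1  2  2  2  2  2  2  2
 C  0  1  1  2  2  2  3  3  3  3  3
 C  0  1  1  2  2  2  3  4  4  4  4
 G  0  1  2  2  2  2  3  4  4  5  5
 C  0  1  2  3  3  3  3  4  5  5  5
 A  0  1  2  3  4  4  4  4  5  5  5
 C  0  1  2  3  4  4  5  5  5  5  5
 C  0  1  2  3  4  4  5  6  6  6  6
 C  0  1  2  3  4  4  5  6  7  7  7
 C  0  1  2  3  4  4  5  6  7  7  7
 C  0  1  2  3  4  4  5  6  7  7  7
 A  0  1  2  3  4  4  5  6  7  7  7
 T  0  1  2  3  4  5  5  6  7  7  7
dp[14][10] = 7. One LCS (by backtracking along matches): CGCACCC.

7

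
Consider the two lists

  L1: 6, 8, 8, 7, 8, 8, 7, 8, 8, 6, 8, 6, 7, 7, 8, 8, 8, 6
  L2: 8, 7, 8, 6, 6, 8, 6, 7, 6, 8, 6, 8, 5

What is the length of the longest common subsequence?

Taking 8 [3,1], then 7 [4,2], then 8 [5,3], then 8 [6,6], then 7 [7,8], then 6 [10,9], then 8 [11,10], then 6 [12,11], then 8 [15,12] gives a common subsequence of length 9. Since dp[18][13] = 9, nothing longer is possible.

9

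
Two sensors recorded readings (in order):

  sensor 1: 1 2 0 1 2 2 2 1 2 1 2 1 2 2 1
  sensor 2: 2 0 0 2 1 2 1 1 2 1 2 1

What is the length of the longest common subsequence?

10

One common subsequence of length 10: 2 at sensor 1[2]=sensor 2[1] → 0 at sensor 1[3]=sensor 2[3] → 1 at sensor 1[4]=sensor 2[5] → 2 at sensor 1[7]=sensor 2[6] → 1 at sensor 1[8]=sensor 2[7] → 1 at sensor 1[10]=sensor 2[8] → 2 at sensor 1[11]=sensor 2[9] → 1 at sensor 1[12]=sensor 2[10] → 2 at sensor 1[14]=sensor 2[11] → 1 at sensor 1[15]=sensor 2[12]. The LCS DP gives dp[15][12] = 10, so this is optimal.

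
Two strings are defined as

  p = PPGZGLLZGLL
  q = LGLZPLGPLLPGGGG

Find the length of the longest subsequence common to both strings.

One common subsequence of length 6: G (p #3, q #2) → Z (p #4, q #4) → G (p #5, q #7) → L (p #6, q #9) → L (p #7, q #10) → G (p #9, q #15). Since dp[11][15] = 6, nothing longer is possible.

6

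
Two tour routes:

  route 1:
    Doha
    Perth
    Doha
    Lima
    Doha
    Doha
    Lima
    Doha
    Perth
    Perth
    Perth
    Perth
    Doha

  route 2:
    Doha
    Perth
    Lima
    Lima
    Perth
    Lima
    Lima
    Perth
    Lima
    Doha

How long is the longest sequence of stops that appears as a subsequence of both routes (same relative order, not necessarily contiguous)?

7

One common subsequence of length 7: Doha at route 1[1]=route 2[1]; then Perth at route 1[2]=route 2[2]; then Lima at route 1[4]=route 2[3]; then Lima at route 1[7]=route 2[4]; then Perth at route 1[9]=route 2[5]; then Perth at route 1[10]=route 2[8]; then Doha at route 1[13]=route 2[10]. Since dp[13][10] = 7, nothing longer is possible.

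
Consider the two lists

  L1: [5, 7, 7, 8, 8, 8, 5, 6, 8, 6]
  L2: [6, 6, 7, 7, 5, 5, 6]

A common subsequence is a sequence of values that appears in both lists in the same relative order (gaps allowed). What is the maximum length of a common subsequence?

Let dp[i][j] be the LCS length of the first i values of L1 and the first j values of L2. dp[i][j] = dp[i-1][j-1]+1 when the i-th and j-th values match, else max(dp[i-1][j], dp[i][j-1]).
    ·  6  6  7  7  5  5  6
 ·  0  0  0  0  0  0  0  0
 5  0  0  0  0  0  1  1  1
 7  0  0  0  1  1  1  1  1
 7  0  0  0  1  2  2  2  2
 8  0  0  0  1  2  2  2  2
 8  0  0  0  1  2  2  2  2
 8  0  0  0  1  2  2  2  2
 5  0  0  0  1  2  3  3  3
 6  0  1  1  1  2  3  3  4
 8  0  1  1  1  2  3  3  4
 6  0  1  2  2  2  3  3  4
dp[10][7] = 4. One LCS (by backtracking along matches): 7, 7, 5, 6.

4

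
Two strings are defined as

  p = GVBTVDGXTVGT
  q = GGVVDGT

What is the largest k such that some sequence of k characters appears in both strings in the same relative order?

6

Let dp[i][j] be the LCS length of the first i characters of p and the first j characters of q. dp[i][j] = dp[i-1][j-1]+1 when the i-th and j-th characters match, else max(dp[i-1][j], dp[i][j-1]).
    ·  G  G  V  V  D  G  T
 ·  0  0  0  0  0  0  0  0
 G  0  1  1  1  1  1  1  1
 V  0  1  1  2  2  2  2  2
 B  0  1  1  2  2  2  2  2
 T  0  1  1  2  2  2  2  3
 V  0  1  1  2  3  3  3  3
 D  0  1  1  2  3  4  4  4
 G  0  1  2  2  3  4  5  5
 X  0  1  2  2  3  4  5  5
 T  0  1  2  2  3  4  5  6
 V  0  1  2  3  3  4  5  6
 G  0  1  2  3  3  4  5  6
 T  0  1  2  3  3  4  5  6
dp[12][7] = 6. One LCS (by backtracking along matches): GVVDGT.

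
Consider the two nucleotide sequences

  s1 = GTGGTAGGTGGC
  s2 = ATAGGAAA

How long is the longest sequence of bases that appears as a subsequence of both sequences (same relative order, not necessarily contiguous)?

4

Let dp[i][j] be the LCS length of the first i bases of s1 and the first j bases of s2. dp[i][j] = dp[i-1][j-1]+1 when the i-th and j-th bases match, else max(dp[i-1][j], dp[i][j-1]).
    ·  A  T  A  G  G  A  A  A
 ·  0  0  0  0  0  0  0  0  0
 G  0  0  0  0  1  1  1  1  1
 T  0  0  1  1  1  1  1  1  1
 G  0  0  1  1  2  2  2  2  2
 G  0  0  1  1  2  3  3  3  3
 T  0  0  1  1  2  3  3  3  3
 A  0  1  1  2  2  3  4  4  4
 G  0  1  1  2  3  3  4  4  4
 G  0  1  1  2  3  4  4  4  4
 T  0  1  2  2  3  4  4  4  4
 G  0  1  2  2  3  4  4  4  4
 G  0  1  2  2  3  4  4  4  4
 C  0  1  2  2  3  4  4  4  4
dp[12][8] = 4. One LCS (by backtracking along matches): TGGA.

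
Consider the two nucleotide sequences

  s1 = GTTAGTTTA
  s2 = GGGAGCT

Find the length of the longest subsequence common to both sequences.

4

Let dp[i][j] be the LCS length of the first i bases of s1 and the first j bases of s2. dp[i][j] = dp[i-1][j-1]+1 when the i-th and j-th bases match, else max(dp[i-1][j], dp[i][j-1]).
    ·  G  G  G  A  G  C  T
 ·  0  0  0  0  0  0  0  0
 G  0  1  1  1  1  1  1  1
 T  0  1  1  1  1  1  1  2
 T  0  1  1  1  1  1  1  2
 A  0  1  1  1  2  2  2  2
 G  0  1  2  2  2  3  3  3
 T  0  1  2  2  2  3  3  4
 T  0  1  2  2  2  3  3  4
 T  0  1  2  2  2  3  3  4
 A  0  1  2  2  3  3  3  4
dp[9][7] = 4. One LCS (by backtracking along matches): GAGT.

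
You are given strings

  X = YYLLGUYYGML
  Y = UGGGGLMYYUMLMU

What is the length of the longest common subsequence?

5

One common subsequence of length 5: Y (X #1, Y #8), then Y (X #2, Y #9), then U (X #6, Y #10), then M (X #10, Y #11), then L (X #11, Y #12). dp[11][14] = 5 confirms this is the maximum.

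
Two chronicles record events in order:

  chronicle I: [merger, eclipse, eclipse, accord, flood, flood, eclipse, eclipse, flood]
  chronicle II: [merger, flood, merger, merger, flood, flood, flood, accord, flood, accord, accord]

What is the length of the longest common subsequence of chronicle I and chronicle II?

Pick merger at chronicle I[1]=chronicle II[4], then flood at chronicle I[5]=chronicle II[6], then flood at chronicle I[6]=chronicle II[7], then flood at chronicle I[9]=chronicle II[9]; all 4 events appear in both, in order. The LCS DP gives dp[9][11] = 4, so this is optimal.

4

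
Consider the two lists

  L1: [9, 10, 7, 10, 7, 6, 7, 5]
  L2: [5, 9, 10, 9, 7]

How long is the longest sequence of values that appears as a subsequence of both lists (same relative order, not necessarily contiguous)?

Let dp[i][j] be the LCS length of the first i values of L1 and the first j values of L2. dp[i][j] = dp[i-1][j-1]+1 when the i-th and j-th values match, else max(dp[i-1][j], dp[i][j-1]).
    ·  5  9 10  9  7
 ·  0  0  0  0  0  0
 9  0  0  1  1  1  1
10  0  0  1  2  2  2
 7  0  0  1  2  2  3
10  0  0  1  2  2  3
 7  0  0  1  2  2  3
 6  0  0  1  2  2  3
 7  0  0  1  2  2  3
 5  0  1  1  2  2  3
dp[8][5] = 3. One LCS (by backtracking along matches): 9, 10, 7.

3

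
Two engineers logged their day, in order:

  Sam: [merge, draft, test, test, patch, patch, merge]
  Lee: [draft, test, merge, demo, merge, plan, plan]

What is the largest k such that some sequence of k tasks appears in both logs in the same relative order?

3

Pick draft at Sam[2]=Lee[1], then test at Sam[3]=Lee[2], then merge at Sam[7]=Lee[5]; all 3 tasks appear in both, in order. Since dp[7][7] = 3, nothing longer is possible.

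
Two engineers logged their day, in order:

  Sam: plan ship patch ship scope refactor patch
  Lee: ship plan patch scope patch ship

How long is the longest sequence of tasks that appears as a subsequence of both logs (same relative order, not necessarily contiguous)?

4

Match plan (Sam #1, Lee #2); then patch (Sam #3, Lee #3); then scope (Sam #5, Lee #4); then patch (Sam #7, Lee #5) — 4 tasks in the same relative order in both. The LCS DP gives dp[7][6] = 4, so this is optimal.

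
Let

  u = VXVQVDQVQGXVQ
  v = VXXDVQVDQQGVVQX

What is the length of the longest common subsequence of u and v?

Match V [1,1], then X [2,3], then V [3,5], then Q [4,6], then V [5,7], then D [6,8], then Q [7,9], then Q [9,10], then G [10,11], then V [12,13], then Q [13,14] — 11 characters in the same relative order in both. dp[13][15] = 11 confirms this is the maximum.

11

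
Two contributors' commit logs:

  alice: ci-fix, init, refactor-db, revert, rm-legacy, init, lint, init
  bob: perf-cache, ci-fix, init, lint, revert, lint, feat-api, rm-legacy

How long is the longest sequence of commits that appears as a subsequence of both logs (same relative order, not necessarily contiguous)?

Taking ci-fix [1,2] → init [2,3] → revert [4,5] → rm-legacy [5,8] gives a common subsequence of length 4. Since dp[8][8] = 4, nothing longer is possible.

4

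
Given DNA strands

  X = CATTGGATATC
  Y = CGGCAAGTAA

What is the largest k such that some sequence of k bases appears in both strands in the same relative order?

Let dp[i][j] be the LCS length of the first i bases of X and the first j bases of Y. dp[i][j] = dp[i-1][j-1]+1 when the i-th and j-th bases match, else max(dp[i-1][j], dp[i][j-1]).
    ·  C  G  G  C  A  A  G  T  A  A
 ·  0  0  0  0  0  0  0  0  0  0  0
 C  0  1  1  1  1  1  1  1  1  1  1
 A  0  1  1  1  1  2  2  2  2  2  2
 T  0  1  1  1  1  2  2  2  3  3  3
 T  0  1  1  1  1  2  2  2  3  3  3
 G  0  1  2  2  2  2  2  3  3  3  3
 G  0  1  2  3  3  3  3  3  3  3  3
 A  0  1  2  3  3  4  4  4  4  4  4
 T  0  1  2  3  3  4  4  4  5  5  5
 A  0  1  2  3  3  4  5  5  5  6  6
 T  0  1  2  3  3  4  5  5  6  6  6
 C  0  1  2  3  4  4  5  5  6  6  6
dp[11][10] = 6. One LCS (by backtracking along matches): CGGATA.

6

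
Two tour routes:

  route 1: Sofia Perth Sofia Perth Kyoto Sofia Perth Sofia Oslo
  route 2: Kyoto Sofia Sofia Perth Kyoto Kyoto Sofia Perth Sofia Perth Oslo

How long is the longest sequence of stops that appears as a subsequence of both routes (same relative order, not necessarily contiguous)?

Match Sofia [1,2], Sofia [3,3], Perth [4,4], Kyoto [5,6], Sofia [6,7], Perth [7,8], Sofia [8,9], Oslo [9,11] — 8 stops in the same relative order in both. Since dp[9][11] = 8, nothing longer is possible.

8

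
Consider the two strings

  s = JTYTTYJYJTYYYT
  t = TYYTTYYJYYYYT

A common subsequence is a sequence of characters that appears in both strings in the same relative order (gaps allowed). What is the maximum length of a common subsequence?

11

Taking T [2,1] → Y [3,3] → T [4,4] → T [5,5] → Y [6,7] → J [7,8] → Y [8,9] → Y [11,10] → Y [12,11] → Y [13,12] → T [14,13] gives a common subsequence of length 11. The LCS DP gives dp[14][13] = 11, so this is optimal.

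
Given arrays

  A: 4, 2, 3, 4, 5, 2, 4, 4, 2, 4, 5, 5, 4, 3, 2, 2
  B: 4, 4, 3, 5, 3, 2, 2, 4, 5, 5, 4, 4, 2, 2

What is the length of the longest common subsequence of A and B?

11

One common subsequence of length 11: 4 (A #1, B #2); then 3 (A #3, B #3); then 5 (A #5, B #4); then 2 (A #6, B #6); then 2 (A #9, B #7); then 4 (A #10, B #8); then 5 (A #11, B #9); then 5 (A #12, B #10); then 4 (A #13, B #12); then 2 (A #15, B #13); then 2 (A #16, B #14). Since dp[16][14] = 11, nothing longer is possible.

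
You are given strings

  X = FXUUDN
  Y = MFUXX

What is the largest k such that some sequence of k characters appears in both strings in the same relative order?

Let dp[i][j] be the LCS length of the first i characters of X and the first j characters of Y. dp[i][j] = dp[i-1][j-1]+1 when the i-th and j-th characters match, else max(dp[i-1][j], dp[i][j-1]).
    ·  M  F  U  X  X
 ·  0  0  0  0  0  0
 F  0  0  1  1  1  1
 X  0  0  1  1  2  2
 U  0  0  1  2  2  2
 U  0  0  1  2  2  2
 D  0  0  1  2  2  2
 N  0  0  1  2  2  2
dp[6][5] = 2. One LCS (by backtracking along matches): FX.

2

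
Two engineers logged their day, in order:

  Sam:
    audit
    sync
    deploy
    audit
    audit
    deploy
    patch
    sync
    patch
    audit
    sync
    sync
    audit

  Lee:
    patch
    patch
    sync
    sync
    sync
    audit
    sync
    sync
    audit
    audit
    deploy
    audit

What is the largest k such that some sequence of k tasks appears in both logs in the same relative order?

6

Match audit at Sam[1]=Lee[6], sync at Sam[2]=Lee[8], audit at Sam[4]=Lee[9], audit at Sam[5]=Lee[10], deploy at Sam[6]=Lee[11], audit at Sam[13]=Lee[12] — 6 tasks in the same relative order in both. dp[13][12] = 6 confirms this is the maximum.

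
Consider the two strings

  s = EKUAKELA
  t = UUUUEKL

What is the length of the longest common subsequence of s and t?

3

Taking E [1,5]; then K [5,6]; then L [7,7] gives a common subsequence of length 3. The LCS DP gives dp[8][7] = 3, so this is optimal.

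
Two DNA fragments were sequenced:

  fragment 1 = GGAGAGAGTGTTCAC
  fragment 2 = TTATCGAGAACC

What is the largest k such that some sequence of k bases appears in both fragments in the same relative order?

Match G [2,6]; then A [3,7]; then G [4,8]; then A [5,9]; then A [7,10]; then C [13,11]; then C [15,12] — 7 bases in the same relative order in both. The LCS DP gives dp[15][12] = 7, so this is optimal.

7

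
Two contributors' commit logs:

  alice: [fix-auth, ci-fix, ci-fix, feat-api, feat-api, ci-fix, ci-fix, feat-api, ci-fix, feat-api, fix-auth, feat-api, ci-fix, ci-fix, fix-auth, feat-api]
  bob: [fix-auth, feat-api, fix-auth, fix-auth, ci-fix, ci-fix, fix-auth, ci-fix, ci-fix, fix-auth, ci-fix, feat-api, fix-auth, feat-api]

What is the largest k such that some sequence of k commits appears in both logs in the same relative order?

Taking fix-auth [1,4], then ci-fix [2,5], then ci-fix [3,6], then ci-fix [6,8], then ci-fix [7,9], then ci-fix [9,11], then feat-api [12,12], then fix-auth [15,13], then feat-api [16,14] gives a common subsequence of length 9. The LCS DP gives dp[16][14] = 9, so this is optimal.

9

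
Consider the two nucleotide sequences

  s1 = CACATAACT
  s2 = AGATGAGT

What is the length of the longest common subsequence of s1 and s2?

5

Taking A at s1[2]=s2[1], A at s1[4]=s2[3], T at s1[5]=s2[4], A at s1[6]=s2[6], T at s1[9]=s2[8] gives a common subsequence of length 5, and the DP table's final entry dp[9][8] is also 5, so no common subsequence is longer.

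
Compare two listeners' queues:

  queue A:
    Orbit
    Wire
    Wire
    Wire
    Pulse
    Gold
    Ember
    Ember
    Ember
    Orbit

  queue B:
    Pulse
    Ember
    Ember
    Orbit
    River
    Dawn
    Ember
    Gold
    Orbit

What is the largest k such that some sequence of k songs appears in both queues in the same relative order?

One common subsequence of length 5: Pulse (queue A #5, queue B #1), then Ember (queue A #7, queue B #2), then Ember (queue A #8, queue B #3), then Ember (queue A #9, queue B #7), then Orbit (queue A #10, queue B #9). dp[10][9] = 5 confirms this is the maximum.

5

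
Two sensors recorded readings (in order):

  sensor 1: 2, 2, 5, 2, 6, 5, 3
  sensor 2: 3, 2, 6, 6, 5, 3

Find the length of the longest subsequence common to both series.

Let dp[i][j] be the LCS length of the first i values of sensor 1 and the first j values of sensor 2. dp[i][j] = dp[i-1][j-1]+1 when the i-th and j-th values match, else max(dp[i-1][j], dp[i][j-1]).
    ·  3  2  6  6  5  3
 ·  0  0  0  0  0  0  0
 2  0  0  1  1  1  1  1
 2  0  0  1  1  1  1  1
 5  0  0  1  1  1  2  2
 2  0  0  1  1  1  2  2
 6  0  0  1  2  2  2  2
 5  0  0  1  2  2  3  3
 3  0  1  1  2  2  3  4
dp[7][6] = 4. One LCS (by backtracking along matches): 2, 6, 5, 3.

4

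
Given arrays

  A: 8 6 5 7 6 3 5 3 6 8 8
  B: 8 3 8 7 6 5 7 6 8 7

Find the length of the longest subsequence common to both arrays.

6

One common subsequence of length 6: 8 [1,3] → 6 [2,5] → 5 [3,6] → 7 [4,7] → 6 [9,8] → 8 [10,9], and the DP table's final entry dp[11][10] is also 6, so no common subsequence is longer.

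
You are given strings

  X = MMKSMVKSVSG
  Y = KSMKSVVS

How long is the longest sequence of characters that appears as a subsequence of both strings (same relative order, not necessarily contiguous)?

7

Match K (X #3, Y #1), S (X #4, Y #2), M (X #5, Y #3), K (X #7, Y #4), S (X #8, Y #5), V (X #9, Y #7), S (X #10, Y #8) — 7 characters in the same relative order in both. The LCS DP gives dp[11][8] = 7, so this is optimal.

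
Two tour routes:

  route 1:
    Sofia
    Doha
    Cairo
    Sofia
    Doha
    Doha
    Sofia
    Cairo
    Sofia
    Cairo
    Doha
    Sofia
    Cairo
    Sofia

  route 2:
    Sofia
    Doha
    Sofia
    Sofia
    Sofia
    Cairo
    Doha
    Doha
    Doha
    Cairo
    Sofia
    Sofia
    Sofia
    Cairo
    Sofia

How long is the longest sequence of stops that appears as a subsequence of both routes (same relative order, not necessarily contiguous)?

10

Match Sofia [1,1] → Doha [2,2] → Cairo [3,6] → Doha [5,8] → Doha [6,9] → Sofia [7,11] → Sofia [9,12] → Sofia [12,13] → Cairo [13,14] → Sofia [14,15] — 10 stops in the same relative order in both. Since dp[14][15] = 10, nothing longer is possible.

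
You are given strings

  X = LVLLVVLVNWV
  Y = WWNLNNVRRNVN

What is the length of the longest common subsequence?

4

One common subsequence of length 4: L [1,4] → V [2,7] → V [8,11] → N [9,12]. The LCS DP gives dp[11][12] = 4, so this is optimal.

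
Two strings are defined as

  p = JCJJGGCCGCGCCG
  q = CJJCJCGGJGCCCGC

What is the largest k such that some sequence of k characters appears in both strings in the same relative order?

10

Match J at p[1]=q[3], then C at p[2]=q[4], then J at p[3]=q[5], then J at p[4]=q[9], then G at p[6]=q[10], then C at p[7]=q[11], then C at p[8]=q[12], then C at p[10]=q[13], then G at p[11]=q[14], then C at p[13]=q[15] — 10 characters in the same relative order in both. dp[14][15] = 10 confirms this is the maximum.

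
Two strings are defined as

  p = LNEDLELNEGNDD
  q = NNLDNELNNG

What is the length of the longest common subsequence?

Pick L (p #1, q #3), then N (p #2, q #5), then E (p #3, q #6), then L (p #5, q #7), then N (p #8, q #9), then G (p #10, q #10); all 6 characters appear in both, in order. The LCS DP gives dp[13][10] = 6, so this is optimal.

6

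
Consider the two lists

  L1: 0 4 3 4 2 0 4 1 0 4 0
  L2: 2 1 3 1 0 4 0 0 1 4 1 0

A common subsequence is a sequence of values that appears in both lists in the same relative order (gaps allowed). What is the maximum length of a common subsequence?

Let dp[i][j] be the LCS length of the first i values of L1 and the first j values of L2. dp[i][j] = dp[i-1][j-1]+1 when the i-th and j-th values match, else max(dp[i-1][j], dp[i][j-1]).
    ·  2  1  3  1  0  4  0  0  1  4  1  0
 ·  0  0  0  0  0  0  0  0  0  0  0  0  0
 0  0  0  0  0  0  1  1  1  1  1  1  1  1
 4  0  0  0  0  0  1  2  2  2  2  2  2  2
 3  0  0  0  1  1  1  2  2  2  2  2  2  2
 4  0  0  0  1  1  1  2  2  2  2  3  3  3
 2  0  1  1  1  1  1  2  2  2  2  3  3  3
 0  0  1  1  1  1  2  2  3  3  3  3  3  4
 4  0  1  1  1  1  2  3  3  3  3  4  4  4
 1  0  1  2  2  2  2  3  3  3  4  4  5  5
 0  0  1  2  2  2  3  3  4  4  4  4  5  6
 4  0  1  2  2  2  3  4  4  4  4  5  5  6
 0  0  1  2  2  2  3  4  5  5  5  5  5  6
dp[11][12] = 6. One LCS (by backtracking along matches): 0, 4, 0, 4, 1, 0.

6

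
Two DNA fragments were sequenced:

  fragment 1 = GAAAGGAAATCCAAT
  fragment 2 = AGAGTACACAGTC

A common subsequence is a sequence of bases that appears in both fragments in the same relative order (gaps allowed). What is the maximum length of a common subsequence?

Pick G at fragment 1[1]=fragment 2[2], then A at fragment 1[4]=fragment 2[3], then G at fragment 1[5]=fragment 2[4], then A at fragment 1[7]=fragment 2[6], then A at fragment 1[8]=fragment 2[8], then A at fragment 1[9]=fragment 2[10], then T at fragment 1[10]=fragment 2[12], then C at fragment 1[12]=fragment 2[13]; all 8 bases appear in both, in order. Since dp[15][13] = 8, nothing longer is possible.

8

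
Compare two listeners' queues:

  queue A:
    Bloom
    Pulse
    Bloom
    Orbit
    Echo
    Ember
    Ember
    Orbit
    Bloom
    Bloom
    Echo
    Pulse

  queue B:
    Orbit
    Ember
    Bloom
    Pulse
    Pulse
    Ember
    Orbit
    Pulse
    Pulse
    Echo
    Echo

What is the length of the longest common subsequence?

5

Pick Bloom at queue A[1]=queue B[3], Pulse at queue A[2]=queue B[5], Orbit at queue A[4]=queue B[7], Echo at queue A[5]=queue B[10], Echo at queue A[11]=queue B[11]; all 5 songs appear in both, in order. dp[12][11] = 5 confirms this is the maximum.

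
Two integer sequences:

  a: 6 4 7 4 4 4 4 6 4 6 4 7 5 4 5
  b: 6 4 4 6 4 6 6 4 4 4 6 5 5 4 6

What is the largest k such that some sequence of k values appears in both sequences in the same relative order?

Match 6 (a #1, b #1) → 4 (a #2, b #2) → 4 (a #4, b #3) → 4 (a #5, b #5) → 4 (a #6, b #8) → 4 (a #7, b #9) → 4 (a #9, b #10) → 6 (a #10, b #11) → 5 (a #13, b #13) → 4 (a #14, b #14) — 10 values in the same relative order in both. dp[15][15] = 10 confirms this is the maximum.

10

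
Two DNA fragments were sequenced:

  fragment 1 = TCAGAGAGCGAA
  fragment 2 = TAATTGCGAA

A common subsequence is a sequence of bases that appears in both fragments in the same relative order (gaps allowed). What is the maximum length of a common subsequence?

Pick T (fragment 1 #1, fragment 2 #1), then A (fragment 1 #3, fragment 2 #2), then A (fragment 1 #5, fragment 2 #3), then G (fragment 1 #8, fragment 2 #6), then C (fragment 1 #9, fragment 2 #7), then G (fragment 1 #10, fragment 2 #8), then A (fragment 1 #11, fragment 2 #9), then A (fragment 1 #12, fragment 2 #10); all 8 bases appear in both, in order. dp[12][10] = 8 confirms this is the maximum.

8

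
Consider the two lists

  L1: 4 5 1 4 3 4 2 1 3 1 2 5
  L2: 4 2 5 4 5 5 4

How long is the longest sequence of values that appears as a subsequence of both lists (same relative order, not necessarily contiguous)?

4

Let dp[i][j] be the LCS length of the first i values of L1 and the first j values of L2. dp[i][j] = dp[i-1][j-1]+1 when the i-th and j-th values match, else max(dp[i-1][j], dp[i][j-1]).
    ·  4  2  5  4  5  5  4
 ·  0  0  0  0  0  0  0  0
 4  0  1  1  1  1  1  1  1
 5  0  1  1  2  2  2  2  2
 1  0  1  1  2  2  2  2  2
 4  0  1  1  2  3  3  3  3
 3  0  1  1  2  3  3  3  3
 4  0  1  1  2  3  3  3  4
 2  0  1  2  2  3  3  3  4
 1  0  1  2  2  3  3  3  4
 3  0  1  2  2  3  3  3  4
 1  0  1  2  2  3  3  3  4
 2  0  1  2  2  3  3  3  4
 5  0  1  2  3  3  4  4  4
dp[12][7] = 4. One LCS (by backtracking along matches): 4, 5, 4, 4.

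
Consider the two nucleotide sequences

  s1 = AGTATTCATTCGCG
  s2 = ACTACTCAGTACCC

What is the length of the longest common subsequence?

Taking A at s1[1]=s2[1], T at s1[3]=s2[3], A at s1[4]=s2[4], T at s1[6]=s2[6], C at s1[7]=s2[7], A at s1[8]=s2[8], T at s1[9]=s2[10], C at s1[11]=s2[13], C at s1[13]=s2[14] gives a common subsequence of length 9. Since dp[14][14] = 9, nothing longer is possible.

9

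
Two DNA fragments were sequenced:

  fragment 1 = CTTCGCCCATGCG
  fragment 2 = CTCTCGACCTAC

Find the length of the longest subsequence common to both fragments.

One common subsequence of length 9: C at fragment 1[1]=fragment 2[1]; then T at fragment 1[2]=fragment 2[2]; then T at fragment 1[3]=fragment 2[4]; then C at fragment 1[4]=fragment 2[5]; then G at fragment 1[5]=fragment 2[6]; then C at fragment 1[6]=fragment 2[8]; then C at fragment 1[7]=fragment 2[9]; then A at fragment 1[9]=fragment 2[11]; then C at fragment 1[12]=fragment 2[12]. Since dp[13][12] = 9, nothing longer is possible.

9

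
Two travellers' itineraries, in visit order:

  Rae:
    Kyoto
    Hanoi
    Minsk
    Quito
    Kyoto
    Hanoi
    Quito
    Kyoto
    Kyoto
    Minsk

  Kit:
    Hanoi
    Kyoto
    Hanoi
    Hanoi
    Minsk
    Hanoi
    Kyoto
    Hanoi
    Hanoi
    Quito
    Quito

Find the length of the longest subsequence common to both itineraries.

Taking Kyoto at Rae[1]=Kit[2], Hanoi at Rae[2]=Kit[4], Minsk at Rae[3]=Kit[5], Kyoto at Rae[5]=Kit[7], Hanoi at Rae[6]=Kit[9], Quito at Rae[7]=Kit[11] gives a common subsequence of length 6. Since dp[10][11] = 6, nothing longer is possible.

6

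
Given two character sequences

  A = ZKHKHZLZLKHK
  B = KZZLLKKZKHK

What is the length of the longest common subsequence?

7

One common subsequence of length 7: Z (A #1, B #3); then K (A #2, B #6); then K (A #4, B #7); then Z (A #8, B #8); then K (A #10, B #9); then H (A #11, B #10); then K (A #12, B #11). Since dp[12][11] = 7, nothing longer is possible.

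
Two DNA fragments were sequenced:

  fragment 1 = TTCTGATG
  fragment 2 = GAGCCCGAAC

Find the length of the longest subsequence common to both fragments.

3

Let dp[i][j] be the LCS length of the first i bases of fragment 1 and the first j bases of fragment 2. dp[i][j] = dp[i-1][j-1]+1 when the i-th and j-th bases match, else max(dp[i-1][j], dp[i][j-1]).
    ·  G  A  G  C  C  C  G  A  A  C
 ·  0  0  0  0  0  0  0  0  0  0  0
 T  0  0  0  0  0  0  0  0  0  0  0
 T  0  0  0  0  0  0  0  0  0  0  0
 C  0  0  0  0  1  1  1  1  1  1  1
 T  0  0  0  0  1  1  1  1  1  1  1
 G  0  1  1  1  1  1  1  2  2  2  2
 A  0  1  2  2  2  2  2  2  3  3  3
 T  0  1  2  2  2  2  2  2  3  3  3
 G  0  1  2  3  3  3  3  3  3  3  3
dp[8][10] = 3. One LCS (by backtracking along matches): CGA.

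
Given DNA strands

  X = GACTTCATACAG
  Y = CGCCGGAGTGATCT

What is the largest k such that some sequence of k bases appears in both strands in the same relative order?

Match G (X #1, Y #2) → C (X #3, Y #3) → C (X #6, Y #4) → A (X #7, Y #7) → T (X #8, Y #9) → A (X #9, Y #11) → C (X #10, Y #13) — 7 bases in the same relative order in both, and the DP table's final entry dp[12][14] is also 7, so no common subsequence is longer.

7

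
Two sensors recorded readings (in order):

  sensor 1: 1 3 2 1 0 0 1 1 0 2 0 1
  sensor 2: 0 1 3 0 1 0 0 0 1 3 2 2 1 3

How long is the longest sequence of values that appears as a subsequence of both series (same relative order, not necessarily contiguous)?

8

Match 1 at sensor 1[1]=sensor 2[2], 3 at sensor 1[2]=sensor 2[3], 1 at sensor 1[4]=sensor 2[5], 0 at sensor 1[5]=sensor 2[7], 0 at sensor 1[6]=sensor 2[8], 1 at sensor 1[7]=sensor 2[9], 2 at sensor 1[10]=sensor 2[12], 1 at sensor 1[12]=sensor 2[13] — 8 values in the same relative order in both. Since dp[12][14] = 8, nothing longer is possible.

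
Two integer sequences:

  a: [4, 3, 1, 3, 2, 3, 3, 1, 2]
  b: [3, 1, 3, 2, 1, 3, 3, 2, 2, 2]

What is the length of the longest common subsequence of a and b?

Let dp[i][j] be the LCS length of the first i values of a and the first j values of b. dp[i][j] = dp[i-1][j-1]+1 when the i-th and j-th values match, else max(dp[i-1][j], dp[i][j-1]).
    ·  3  1  3  2  1  3  3  2  2  2
 ·  0  0  0  0  0  0  0  0  0  0  0
 4  0  0  0  0  0  0  0  0  0  0  0
 3  0  1  1  1  1  1  1  1  1  1  1
 1  0  1  2  2  2  2  2  2  2  2  2
 3  0  1  2  3  3  3  3  3  3  3  3
 2  0  1  2  3  4  4  4  4  4  4  4
 3  0  1  2  3  4  4  5  5  5  5  5
 3  0  1  2  3  4  4  5  6  6  6  6
 1  0  1  2  3  4  5  5  6  6  6  6
 2  0  1  2  3  4  5  5  6  7  7  7
dp[9][10] = 7. One LCS (by backtracking along matches): 3, 1, 3, 2, 3, 3, 2.

7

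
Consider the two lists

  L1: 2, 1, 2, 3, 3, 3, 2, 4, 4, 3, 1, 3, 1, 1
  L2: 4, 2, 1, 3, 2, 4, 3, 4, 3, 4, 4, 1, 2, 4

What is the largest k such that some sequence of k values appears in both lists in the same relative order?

Match 2 (L1 #1, L2 #2), 1 (L1 #2, L2 #3), 2 (L1 #3, L2 #5), 3 (L1 #4, L2 #7), 3 (L1 #6, L2 #9), 4 (L1 #8, L2 #10), 4 (L1 #9, L2 #11), 1 (L1 #11, L2 #12) — 8 values in the same relative order in both. The LCS DP gives dp[14][14] = 8, so this is optimal.

8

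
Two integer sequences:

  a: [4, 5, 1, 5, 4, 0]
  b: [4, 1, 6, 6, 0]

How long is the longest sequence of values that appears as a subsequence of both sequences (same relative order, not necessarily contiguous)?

3

Taking 4 (a #1, b #1) → 1 (a #3, b #2) → 0 (a #6, b #5) gives a common subsequence of length 3. The LCS DP gives dp[6][5] = 3, so this is optimal.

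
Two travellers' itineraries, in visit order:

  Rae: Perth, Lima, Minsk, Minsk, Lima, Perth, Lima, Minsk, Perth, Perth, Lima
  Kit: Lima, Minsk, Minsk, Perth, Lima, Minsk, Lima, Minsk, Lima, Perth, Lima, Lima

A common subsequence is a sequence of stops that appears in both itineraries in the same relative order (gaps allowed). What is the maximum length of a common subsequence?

Taking Perth (Rae #1, Kit #4), then Lima (Rae #2, Kit #5), then Minsk (Rae #3, Kit #6), then Minsk (Rae #4, Kit #8), then Lima (Rae #5, Kit #9), then Perth (Rae #6, Kit #10), then Lima (Rae #7, Kit #11), then Lima (Rae #11, Kit #12) gives a common subsequence of length 8, and the DP table's final entry dp[11][12] is also 8, so no common subsequence is longer.

8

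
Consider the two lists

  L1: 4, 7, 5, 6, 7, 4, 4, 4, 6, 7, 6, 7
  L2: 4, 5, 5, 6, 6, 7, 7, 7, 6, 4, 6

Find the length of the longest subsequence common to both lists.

Let dp[i][j] be the LCS length of the first i values of L1 and the first j values of L2. dp[i][j] = dp[i-1][j-1]+1 when the i-th and j-th values match, else max(dp[i-1][j], dp[i][j-1]).
    ·  4  5  5  6  6  7  7  7  6  4  6
 ·  0  0  0  0  0  0  0  0  0  0  0  0
 4  0  1  1  1  1  1  1  1  1  1  1  1
 7  0  1  1  1  1  1  2  2  2  2  2  2
 5  0  1  2  2  2  2  2  2  2  2  2  2
 6  0  1  2  2  3  3  3  3  3  3  3  3
 7  0  1  2  2  3  3  4  4  4  4  4  4
 4  0  1  2  2  3  3  4  4  4  4  5  5
 4  0  1  2  2  3  3  4  4  4  4  5  5
 4  0  1  2  2  3  3  4  4  4  4  5  5
 6  0  1  2  2  3  4  4  4  4  5  5  6
 7  0  1  2  2  3  4  5  5  5  5  5  6
 6  0  1  2  2  3  4  5  5  5  6  6  6
 7  0  1  2  2  3  4  5  6  6  6  6  6
dp[12][11] = 6. One LCS (by backtracking along matches): 4, 5, 6, 7, 4, 6.

6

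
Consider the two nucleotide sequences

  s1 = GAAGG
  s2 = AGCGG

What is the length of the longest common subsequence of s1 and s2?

Pick G (s1 #1, s2 #2) → G (s1 #4, s2 #4) → G (s1 #5, s2 #5); all 3 bases appear in both, in order. The LCS DP gives dp[5][5] = 3, so this is optimal.

3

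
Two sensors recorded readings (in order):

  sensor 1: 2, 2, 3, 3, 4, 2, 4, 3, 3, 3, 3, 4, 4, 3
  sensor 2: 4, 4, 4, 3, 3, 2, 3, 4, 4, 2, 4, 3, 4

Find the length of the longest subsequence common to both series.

8

Pick 4 (sensor 1 #5, sensor 2 #2) → 4 (sensor 1 #7, sensor 2 #3) → 3 (sensor 1 #8, sensor 2 #4) → 3 (sensor 1 #9, sensor 2 #5) → 3 (sensor 1 #10, sensor 2 #7) → 4 (sensor 1 #12, sensor 2 #9) → 4 (sensor 1 #13, sensor 2 #11) → 3 (sensor 1 #14, sensor 2 #12); all 8 values appear in both, in order. The LCS DP gives dp[14][13] = 8, so this is optimal.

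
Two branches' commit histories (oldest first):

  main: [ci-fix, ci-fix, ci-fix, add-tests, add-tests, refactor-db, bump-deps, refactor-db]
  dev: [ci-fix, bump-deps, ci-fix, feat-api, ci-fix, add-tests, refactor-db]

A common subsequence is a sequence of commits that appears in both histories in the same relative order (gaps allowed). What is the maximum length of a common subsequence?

Match ci-fix (main #1, dev #1) → ci-fix (main #2, dev #3) → ci-fix (main #3, dev #5) → add-tests (main #5, dev #6) → refactor-db (main #8, dev #7) — 5 commits in the same relative order in both. Since dp[8][7] = 5, nothing longer is possible.

5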